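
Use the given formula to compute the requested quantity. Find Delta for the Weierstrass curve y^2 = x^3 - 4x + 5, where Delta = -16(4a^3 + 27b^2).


Compute each component:
4a^3 = 4*(-4)^3 = 4*(-64) = -256
27b^2 = 27*5^2 = 27*25 = 675
4a^3 + 27b^2 = -256 + 675 = 419
Delta = -16*419 = -6704

-6704


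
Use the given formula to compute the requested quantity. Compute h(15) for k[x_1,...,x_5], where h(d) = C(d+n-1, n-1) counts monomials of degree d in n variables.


The Hilbert function for the polynomial ring in 5 variables is:
h(d) = C(d+n-1, n-1)
h(15) = C(15+5-1, 5-1) = C(19, 4)
= 19! / (4! * 15!)
= 3876

3876


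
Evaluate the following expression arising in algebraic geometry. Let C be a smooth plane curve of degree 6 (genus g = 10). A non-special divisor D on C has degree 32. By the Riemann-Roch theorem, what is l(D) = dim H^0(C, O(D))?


First, compute the genus of a smooth plane curve of degree 6:
g = (d-1)(d-2)/2 = (6-1)(6-2)/2 = 10
For a non-special divisor D (i.e., h^1(D) = 0), Riemann-Roch gives:
l(D) = deg(D) - g + 1
Since deg(D) = 32 >= 2g - 1 = 19, D is non-special.
l(D) = 32 - 10 + 1 = 23

23


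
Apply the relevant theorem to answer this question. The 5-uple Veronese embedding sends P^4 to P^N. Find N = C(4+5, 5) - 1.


The Veronese embedding v_d: P^n -> P^N maps each point to all
degree-d monomials in n+1 homogeneous coordinates.
N = C(n+d, d) - 1
N = C(4+5, 5) - 1
N = C(9, 5) - 1
C(9, 5) = 126
N = 126 - 1 = 125

125


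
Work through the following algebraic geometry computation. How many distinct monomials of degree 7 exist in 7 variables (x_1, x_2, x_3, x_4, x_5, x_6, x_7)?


The number of degree-7 monomials in 7 variables is C(d+n-1, n-1).
= C(7+7-1, 7-1) = C(13, 6)
= 1716

1716


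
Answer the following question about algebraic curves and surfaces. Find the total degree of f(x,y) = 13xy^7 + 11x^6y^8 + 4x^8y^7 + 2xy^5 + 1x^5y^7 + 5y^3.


Examine each term for its total degree (sum of exponents).
  Term '13xy^7' has total degree 1+7 = 8.
  Term '11x^6y^8' has total degree 6+8 = 14.
  Term '4x^8y^7' has total degree 8+7 = 15.
  Term '2xy^5' has total degree 1+5 = 6.
  Term '1x^5y^7' has total degree 5+7 = 12.
  Term '5y^3' has total degree 0+3 = 3.
The maximum total degree among all terms is 15.

15


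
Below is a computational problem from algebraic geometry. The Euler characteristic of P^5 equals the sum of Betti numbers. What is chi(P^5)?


The complex projective space P^5 has one cell in each even real dimension 0, 2, ..., 10.
The cohomology groups are H^{2k}(P^5) = Z for k = 0,...,5, and 0 otherwise.
Euler characteristic = sum of Betti numbers = 1 per even-dimensional cohomology group.
chi(P^5) = 5 + 1 = 6

6


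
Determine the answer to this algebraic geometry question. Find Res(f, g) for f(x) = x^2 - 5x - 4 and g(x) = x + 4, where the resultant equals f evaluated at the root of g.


For Res(f, x - c), we evaluate f at x = c.
f(-4) = (-4)^2 - 5*(-4) - 4
= 16 + 20 - 4
= 36 - 4 = 32
Res(f, g) = 32

32


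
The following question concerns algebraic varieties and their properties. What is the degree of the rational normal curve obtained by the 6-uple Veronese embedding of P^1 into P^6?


The rational normal curve in P^6 is the image of P^1 under the 6-uple Veronese.
A general hyperplane in P^6 pulls back to a degree-6 form on P^1, which has 6 zeros,
so the curve meets a general hyperplane in 6 points. Degree = 6.

6


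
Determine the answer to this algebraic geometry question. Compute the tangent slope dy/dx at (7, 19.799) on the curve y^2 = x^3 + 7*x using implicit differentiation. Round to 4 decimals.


Using implicit differentiation of y^2 = x^3 + 7*x:
2y * dy/dx = 3x^2 + 7
dy/dx = (3x^2 + 7)/(2y)
Numerator: 3*7^2 + 7 = 154
Denominator: 2*19.799 = 39.598
dy/dx = 154/39.598 = 3.8891

3.8891


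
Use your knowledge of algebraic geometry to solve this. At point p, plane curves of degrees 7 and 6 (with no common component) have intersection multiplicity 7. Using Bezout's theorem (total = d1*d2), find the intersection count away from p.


By Bezout's theorem, the total intersection number is d1 * d2.
Total = 7 * 6 = 42
Intersection multiplicity at p = 7
Remaining intersections = 42 - 7 = 35

35


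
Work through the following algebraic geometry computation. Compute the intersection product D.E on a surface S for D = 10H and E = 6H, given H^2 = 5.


Using bilinearity of the intersection pairing on a surface S:
(aH).(bH) = ab * (H.H)
We have H^2 = 5.
D.E = (10H).(6H) = 10*6*5
= 60*5
= 300

300


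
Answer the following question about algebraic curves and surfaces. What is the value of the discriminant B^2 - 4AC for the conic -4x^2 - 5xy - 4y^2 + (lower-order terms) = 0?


The discriminant of a conic Ax^2 + Bxy + Cy^2 + ... = 0 is B^2 - 4AC.
B^2 = (-5)^2 = 25
4AC = 4*(-4)*(-4) = 64
Discriminant = 25 - 64 = -39

-39


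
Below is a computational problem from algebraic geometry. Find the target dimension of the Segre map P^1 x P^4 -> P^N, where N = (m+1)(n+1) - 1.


The Segre embedding maps P^m x P^n into P^N via
all products of coordinates from each factor.
N = (m+1)(n+1) - 1
N = (1+1)(4+1) - 1
N = 2*5 - 1
N = 10 - 1 = 9

9


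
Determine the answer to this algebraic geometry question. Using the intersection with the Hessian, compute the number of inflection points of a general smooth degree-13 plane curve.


For a general smooth plane curve C of degree d, the inflection points are
the intersection of C with its Hessian curve, which has degree 3(d-2).
By Bezout, the total intersection number is d * 3(d-2) = 13 * 33 = 429.
For a general curve every flex is ordinary, so each contributes
multiplicity 1 to C·Hess(C), and the number of distinct inflection
points is 3d(d-2).
Inflection points = 3*13*(13-2) = 3*13*11 = 429

429


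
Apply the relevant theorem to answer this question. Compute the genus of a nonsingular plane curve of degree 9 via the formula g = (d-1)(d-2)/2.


Using the genus formula for smooth plane curves:
g = (d-1)(d-2)/2
g = (9-1)(9-2)/2
g = 8*7/2
g = 56/2 = 28

28


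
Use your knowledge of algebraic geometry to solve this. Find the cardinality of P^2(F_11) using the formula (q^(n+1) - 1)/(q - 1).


P^2(F_11) has (q^(n+1) - 1)/(q - 1) points.
= 11^2 + 11^1 + 11^0
= 121 + 11 + 1
= 133

133


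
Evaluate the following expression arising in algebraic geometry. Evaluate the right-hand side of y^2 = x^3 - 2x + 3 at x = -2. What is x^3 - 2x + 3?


Compute x^3 - 2x + 3 at x = -2:
x^3 = (-2)^3 = -8
(-2)*x = (-2)*(-2) = 4
Sum: -8 + 4 + 3 = -1

-1


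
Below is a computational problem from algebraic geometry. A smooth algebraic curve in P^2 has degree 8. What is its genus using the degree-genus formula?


Using the genus formula for smooth plane curves:
g = (d-1)(d-2)/2
g = (8-1)(8-2)/2
g = 7*6/2
g = 42/2 = 21

21


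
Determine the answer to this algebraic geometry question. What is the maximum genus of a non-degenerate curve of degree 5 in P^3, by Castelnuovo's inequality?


Castelnuovo's bound: write d - 1 = m(r-1) + epsilon with 0 <= epsilon < r-1.
d - 1 = 5 - 1 = 4
r - 1 = 3 - 1 = 2
4 = 2*2 + 0, so m = 2, epsilon = 0
pi(d, r) = m(m-1)(r-1)/2 + m*epsilon
= 2*1*2/2 + 2*0
= 4/2 + 0
= 2 + 0 = 2

2


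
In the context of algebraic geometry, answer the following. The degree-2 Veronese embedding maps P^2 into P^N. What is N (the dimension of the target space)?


The Veronese embedding v_d: P^n -> P^N maps each point to all
degree-d monomials in n+1 homogeneous coordinates.
N = C(n+d, d) - 1
N = C(2+2, 2) - 1
N = C(4, 2) - 1
C(4, 2) = 6
N = 6 - 1 = 5

5


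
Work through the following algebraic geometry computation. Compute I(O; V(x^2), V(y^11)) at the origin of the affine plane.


The intersection multiplicity of V(x^a) and V(y^b) at the origin is:
I(O; V(x^2), V(y^11)) = dim_k(k[x,y]/(x^2, y^11))
A basis for k[x,y]/(x^2, y^11) is the set of monomials x^i * y^j
where 0 <= i < 2 and 0 <= j < 11.
The number of such monomials is 2 * 11 = 22

22


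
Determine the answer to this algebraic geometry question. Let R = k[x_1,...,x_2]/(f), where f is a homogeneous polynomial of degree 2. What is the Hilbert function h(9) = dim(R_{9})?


For R = k[x_1,...,x_n]/(f) with f homogeneous of degree e:
The Hilbert series is (1 - t^e)/(1 - t)^n.
So h(d) = C(d+n-1, n-1) - C(d-e+n-1, n-1) for d >= e.
With n=2, e=2, d=9:
C(9+2-1, 2-1) = C(10, 1) = 10
C(9-2+2-1, 2-1) = C(8, 1) = 8
h(9) = 10 - 8 = 2

2


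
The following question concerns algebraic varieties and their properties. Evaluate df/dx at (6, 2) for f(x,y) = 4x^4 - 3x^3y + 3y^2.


df/dx = 4*4*x^3 + 3*(-3)*x^2*y
At (6,2): 4*4*6^3 + 3*(-3)*6^2*2
= 3456 - 648
= 2808

2808


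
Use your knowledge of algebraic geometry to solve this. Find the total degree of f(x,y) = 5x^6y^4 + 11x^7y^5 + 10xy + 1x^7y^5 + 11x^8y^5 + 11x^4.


Examine each term for its total degree (sum of exponents).
  Term '5x^6y^4' has total degree 6+4 = 10.
  Term '11x^7y^5' has total degree 7+5 = 12.
  Term '10xy' has total degree 1+1 = 2.
  Term '1x^7y^5' has total degree 7+5 = 12.
  Term '11x^8y^5' has total degree 8+5 = 13.
  Term '11x^4' has total degree 4+0 = 4.
The maximum total degree among all terms is 13.

13


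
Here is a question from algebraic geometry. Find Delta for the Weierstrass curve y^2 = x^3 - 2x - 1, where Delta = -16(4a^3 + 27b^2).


Compute each component:
4a^3 = 4*(-2)^3 = 4*(-8) = -32
27b^2 = 27*(-1)^2 = 27*1 = 27
4a^3 + 27b^2 = -32 + 27 = -5
Delta = -16*(-5) = 80

80


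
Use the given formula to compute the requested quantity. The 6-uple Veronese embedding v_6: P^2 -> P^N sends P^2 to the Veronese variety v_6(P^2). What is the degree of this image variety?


The Veronese variety v_6(P^2) has degree d^r.
d^r = 6^2 = 36

36


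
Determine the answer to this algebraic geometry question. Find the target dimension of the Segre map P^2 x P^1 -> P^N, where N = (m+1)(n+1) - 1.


The Segre embedding maps P^m x P^n into P^N via
all products of coordinates from each factor.
N = (m+1)(n+1) - 1
N = (2+1)(1+1) - 1
N = 3*2 - 1
N = 6 - 1 = 5

5


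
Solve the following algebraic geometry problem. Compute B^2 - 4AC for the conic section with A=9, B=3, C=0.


The discriminant of a conic Ax^2 + Bxy + Cy^2 + ... = 0 is B^2 - 4AC.
B^2 = 3^2 = 9
4AC = 4*9*0 = 0
Discriminant = 9 + 0 = 9

9


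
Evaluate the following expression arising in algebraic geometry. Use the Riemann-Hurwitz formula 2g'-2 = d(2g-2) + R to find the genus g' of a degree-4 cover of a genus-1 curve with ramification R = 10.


Riemann-Hurwitz formula: 2g' - 2 = d(2g - 2) + R
Given: d = 4, g = 1, R = 10
2g' - 2 = 4*(2*1 - 2) + 10
2g' - 2 = 4*0 + 10
2g' - 2 = 0 + 10 = 10
2g' = 12
g' = 6

6


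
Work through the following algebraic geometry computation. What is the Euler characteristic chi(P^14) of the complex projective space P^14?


The complex projective space P^14 has one cell in each even real dimension 0, 2, ..., 28.
The cohomology groups are H^{2k}(P^14) = Z for k = 0,...,14, and 0 otherwise.
Euler characteristic = sum of Betti numbers = 1 per even-dimensional cohomology group.
chi(P^14) = 14 + 1 = 15

15


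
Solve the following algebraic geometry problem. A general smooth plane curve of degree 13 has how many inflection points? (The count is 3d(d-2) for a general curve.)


For a general smooth plane curve C of degree d, the inflection points are
the intersection of C with its Hessian curve, which has degree 3(d-2).
By Bezout, the total intersection number is d * 3(d-2) = 13 * 33 = 429.
For a general curve every flex is ordinary, so each contributes
multiplicity 1 to C·Hess(C), and the number of distinct inflection
points is 3d(d-2).
Inflection points = 3*13*(13-2) = 3*13*11 = 429

429


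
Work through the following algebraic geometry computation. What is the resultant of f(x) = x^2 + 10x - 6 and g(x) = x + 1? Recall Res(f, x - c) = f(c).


For Res(f, x - c), we evaluate f at x = c.
f(-1) = (-1)^2 + 10*(-1) - 6
= 1 - 10 - 6
= -9 - 6 = -15
Res(f, g) = -15

-15


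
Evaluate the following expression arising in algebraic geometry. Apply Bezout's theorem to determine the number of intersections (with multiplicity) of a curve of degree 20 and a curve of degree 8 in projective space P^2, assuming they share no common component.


Bezout's theorem states the intersection count equals the product of degrees.
Intersection count = 20 * 8 = 160

160


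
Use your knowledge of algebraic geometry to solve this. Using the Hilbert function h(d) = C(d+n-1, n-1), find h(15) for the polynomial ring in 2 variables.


The Hilbert function for the polynomial ring in 2 variables is:
h(d) = C(d+n-1, n-1)
h(15) = C(15+2-1, 2-1) = C(16, 1)
= 16! / (1! * 15!)
= 16

16


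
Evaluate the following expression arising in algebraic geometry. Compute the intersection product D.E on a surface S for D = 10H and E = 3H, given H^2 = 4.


Using bilinearity of the intersection pairing on a surface S:
(aH).(bH) = ab * (H.H)
We have H^2 = 4.
D.E = (10H).(3H) = 10*3*4
= 30*4
= 120

120


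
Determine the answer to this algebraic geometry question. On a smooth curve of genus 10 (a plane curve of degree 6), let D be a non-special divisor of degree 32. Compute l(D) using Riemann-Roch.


First, compute the genus of a smooth plane curve of degree 6:
g = (d-1)(d-2)/2 = (6-1)(6-2)/2 = 10
For a non-special divisor D (i.e., h^1(D) = 0), Riemann-Roch gives:
l(D) = deg(D) - g + 1
Since deg(D) = 32 >= 2g - 1 = 19, D is non-special.
l(D) = 32 - 10 + 1 = 23

23


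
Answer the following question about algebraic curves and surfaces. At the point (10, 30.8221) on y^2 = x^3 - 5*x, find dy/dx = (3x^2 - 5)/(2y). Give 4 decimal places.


Using implicit differentiation of y^2 = x^3 - 5*x:
2y * dy/dx = 3x^2 - 5
dy/dx = (3x^2 - 5)/(2y)
Numerator: 3*10^2 - 5 = 295
Denominator: 2*30.8221 = 61.6442
dy/dx = 295/61.6442 = 4.7855

4.7855


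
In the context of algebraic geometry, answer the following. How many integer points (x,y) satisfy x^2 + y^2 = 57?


Systematically check integer values of x where x^2 <= 57.
For each valid x, check if 57 - x^2 is a perfect square.
Total integer solutions found: 0

0


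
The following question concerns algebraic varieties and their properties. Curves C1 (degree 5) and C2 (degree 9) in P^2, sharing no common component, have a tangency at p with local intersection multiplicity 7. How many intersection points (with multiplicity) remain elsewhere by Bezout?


By Bezout's theorem, the total intersection number is d1 * d2.
Total = 5 * 9 = 45
Intersection multiplicity at p = 7
Remaining intersections = 45 - 7 = 38

38


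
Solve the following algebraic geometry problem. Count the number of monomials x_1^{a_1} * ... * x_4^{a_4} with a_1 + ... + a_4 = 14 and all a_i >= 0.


The number of degree-14 monomials in 4 variables is C(d+n-1, n-1).
= C(14+4-1, 4-1) = C(17, 3)
= 680

680


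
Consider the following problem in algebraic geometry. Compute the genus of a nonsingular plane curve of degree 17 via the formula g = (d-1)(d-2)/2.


Using the genus formula for smooth plane curves:
g = (d-1)(d-2)/2
g = (17-1)(17-2)/2
g = 16*15/2
g = 240/2 = 120

120


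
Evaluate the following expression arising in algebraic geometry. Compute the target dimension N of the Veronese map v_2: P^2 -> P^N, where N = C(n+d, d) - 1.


The Veronese embedding v_d: P^n -> P^N maps each point to all
degree-d monomials in n+1 homogeneous coordinates.
N = C(n+d, d) - 1
N = C(2+2, 2) - 1
N = C(4, 2) - 1
C(4, 2) = 6
N = 6 - 1 = 5

5


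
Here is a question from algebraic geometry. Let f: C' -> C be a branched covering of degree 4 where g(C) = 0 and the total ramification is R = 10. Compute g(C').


Riemann-Hurwitz formula: 2g' - 2 = d(2g - 2) + R
Given: d = 4, g = 0, R = 10
2g' - 2 = 4*(2*0 - 2) + 10
2g' - 2 = 4*(-2) + 10
2g' - 2 = -8 + 10 = 2
2g' = 4
g' = 2

2


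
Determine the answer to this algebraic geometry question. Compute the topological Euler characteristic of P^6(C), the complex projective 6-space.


The complex projective space P^6 has one cell in each even real dimension 0, 2, ..., 12.
The cohomology groups are H^{2k}(P^6) = Z for k = 0,...,6, and 0 otherwise.
Euler characteristic = sum of Betti numbers = 1 per even-dimensional cohomology group.
chi(P^6) = 6 + 1 = 7

7


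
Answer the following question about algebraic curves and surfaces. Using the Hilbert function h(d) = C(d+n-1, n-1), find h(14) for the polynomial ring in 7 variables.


The Hilbert function for the polynomial ring in 7 variables is:
h(d) = C(d+n-1, n-1)
h(14) = C(14+7-1, 7-1) = C(20, 6)
= 20! / (6! * 14!)
= 38760

38760


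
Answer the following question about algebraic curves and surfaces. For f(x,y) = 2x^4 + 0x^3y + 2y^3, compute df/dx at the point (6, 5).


df/dx = 4*2*x^3 + 3*0*x^2*y
At (6,5): 4*2*6^3 + 3*0*6^2*5
= 1728 + 0
= 1728

1728


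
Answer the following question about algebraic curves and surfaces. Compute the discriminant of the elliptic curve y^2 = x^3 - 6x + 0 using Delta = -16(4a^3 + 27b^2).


Compute each component:
4a^3 = 4*(-6)^3 = 4*(-216) = -864
27b^2 = 27*0^2 = 27*0 = 0
4a^3 + 27b^2 = -864 + 0 = -864
Delta = -16*(-864) = 13824

13824


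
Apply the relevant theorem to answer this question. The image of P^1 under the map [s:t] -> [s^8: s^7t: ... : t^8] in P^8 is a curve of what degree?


The rational normal curve in P^8 is the image of P^1 under the 8-uple Veronese.
A general hyperplane in P^8 pulls back to a degree-8 form on P^1, which has 8 zeros,
so the curve meets a general hyperplane in 8 points. Degree = 8.

8


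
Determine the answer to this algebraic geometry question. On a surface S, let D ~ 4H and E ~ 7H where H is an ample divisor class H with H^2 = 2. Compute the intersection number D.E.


Using bilinearity of the intersection pairing on a surface S:
(aH).(bH) = ab * (H.H)
We have H^2 = 2.
D.E = (4H).(7H) = 4*7*2
= 28*2
= 56

56


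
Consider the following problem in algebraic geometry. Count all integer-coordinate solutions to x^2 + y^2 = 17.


Systematically check integer values of x where x^2 <= 17.
For each valid x, check if 17 - x^2 is a perfect square.
x=1: 17 - 1 = 16, sqrt = 4 (valid)
x=4: 17 - 16 = 1, sqrt = 1 (valid)
Total integer solutions found: 8

8


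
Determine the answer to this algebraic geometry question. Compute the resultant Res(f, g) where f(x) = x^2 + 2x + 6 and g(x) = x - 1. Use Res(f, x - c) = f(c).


For Res(f, x - c), we evaluate f at x = c.
f(1) = 1^2 + 2*1 + 6
= 1 + 2 + 6
= 3 + 6 = 9
Res(f, g) = 9

9


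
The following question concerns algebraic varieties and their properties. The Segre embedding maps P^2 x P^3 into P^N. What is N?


The Segre embedding maps P^m x P^n into P^N via
all products of coordinates from each factor.
N = (m+1)(n+1) - 1
N = (2+1)(3+1) - 1
N = 3*4 - 1
N = 12 - 1 = 11

11


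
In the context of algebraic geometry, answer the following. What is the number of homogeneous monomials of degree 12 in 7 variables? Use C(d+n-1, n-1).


The number of degree-12 monomials in 7 variables is C(d+n-1, n-1).
= C(12+7-1, 7-1) = C(18, 6)
= 18564

18564


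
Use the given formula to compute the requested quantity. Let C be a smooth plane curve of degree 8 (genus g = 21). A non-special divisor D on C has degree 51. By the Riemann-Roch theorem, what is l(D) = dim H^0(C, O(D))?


First, compute the genus of a smooth plane curve of degree 8:
g = (d-1)(d-2)/2 = (8-1)(8-2)/2 = 21
For a non-special divisor D (i.e., h^1(D) = 0), Riemann-Roch gives:
l(D) = deg(D) - g + 1
Since deg(D) = 51 >= 2g - 1 = 41, D is non-special.
l(D) = 51 - 21 + 1 = 31

31


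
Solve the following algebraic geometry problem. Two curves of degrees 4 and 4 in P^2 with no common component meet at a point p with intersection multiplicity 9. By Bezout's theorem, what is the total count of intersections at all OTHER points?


By Bezout's theorem, the total intersection number is d1 * d2.
Total = 4 * 4 = 16
Intersection multiplicity at p = 9
Remaining intersections = 16 - 9 = 7

7


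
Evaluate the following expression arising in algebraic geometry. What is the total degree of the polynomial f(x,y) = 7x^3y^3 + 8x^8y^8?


Examine each term for its total degree (sum of exponents).
  Term '7x^3y^3' has total degree 3+3 = 6.
  Term '8x^8y^8' has total degree 8+8 = 16.
The maximum total degree among all terms is 16.

16


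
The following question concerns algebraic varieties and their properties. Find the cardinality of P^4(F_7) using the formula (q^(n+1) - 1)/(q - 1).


P^4(F_7) has (q^(n+1) - 1)/(q - 1) points.
= 7^4 + 7^3 + 7^2 + 7^1 + 7^0
= 2401 + 343 + 49 + 7 + 1
= 2801

2801


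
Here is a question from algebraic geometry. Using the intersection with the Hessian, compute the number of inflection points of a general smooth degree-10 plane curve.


For a general smooth plane curve C of degree d, the inflection points are
the intersection of C with its Hessian curve, which has degree 3(d-2).
By Bezout, the total intersection number is d * 3(d-2) = 10 * 24 = 240.
For a general curve every flex is ordinary, so each contributes
multiplicity 1 to C·Hess(C), and the number of distinct inflection
points is 3d(d-2).
Inflection points = 3*10*(10-2) = 3*10*8 = 240

240


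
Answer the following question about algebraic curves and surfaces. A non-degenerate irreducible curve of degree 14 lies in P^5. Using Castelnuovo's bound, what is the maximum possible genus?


Castelnuovo's bound: write d - 1 = m(r-1) + epsilon with 0 <= epsilon < r-1.
d - 1 = 14 - 1 = 13
r - 1 = 5 - 1 = 4
13 = 3*4 + 1, so m = 3, epsilon = 1
pi(d, r) = m(m-1)(r-1)/2 + m*epsilon
= 3*2*4/2 + 3*1
= 24/2 + 3
= 12 + 3 = 15

15


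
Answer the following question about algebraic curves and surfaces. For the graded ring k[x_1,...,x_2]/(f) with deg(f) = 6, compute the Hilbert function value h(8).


For R = k[x_1,...,x_n]/(f) with f homogeneous of degree e:
The Hilbert series is (1 - t^e)/(1 - t)^n.
So h(d) = C(d+n-1, n-1) - C(d-e+n-1, n-1) for d >= e.
With n=2, e=6, d=8:
C(8+2-1, 2-1) = C(9, 1) = 9
C(8-6+2-1, 2-1) = C(3, 1) = 3
h(8) = 9 - 3 = 6

6


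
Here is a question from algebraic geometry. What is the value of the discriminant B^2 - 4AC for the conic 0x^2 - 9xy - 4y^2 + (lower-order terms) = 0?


The discriminant of a conic Ax^2 + Bxy + Cy^2 + ... = 0 is B^2 - 4AC.
B^2 = (-9)^2 = 81
4AC = 4*0*(-4) = 0
Discriminant = 81 + 0 = 81

81


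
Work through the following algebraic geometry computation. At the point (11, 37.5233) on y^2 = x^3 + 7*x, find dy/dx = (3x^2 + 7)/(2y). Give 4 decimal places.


Using implicit differentiation of y^2 = x^3 + 7*x:
2y * dy/dx = 3x^2 + 7
dy/dx = (3x^2 + 7)/(2y)
Numerator: 3*11^2 + 7 = 370
Denominator: 2*37.5233 = 75.0466
dy/dx = 370/75.0466 = 4.9303

4.9303


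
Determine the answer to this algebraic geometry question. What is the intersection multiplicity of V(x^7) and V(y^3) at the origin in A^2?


The intersection multiplicity of V(x^a) and V(y^b) at the origin is:
I(O; V(x^7), V(y^3)) = dim_k(k[x,y]/(x^7, y^3))
A basis for k[x,y]/(x^7, y^3) is the set of monomials x^i * y^j
where 0 <= i < 7 and 0 <= j < 3.
The number of such monomials is 7 * 3 = 21

21


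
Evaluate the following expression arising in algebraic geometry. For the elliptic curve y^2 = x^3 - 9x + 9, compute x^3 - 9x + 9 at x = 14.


Compute x^3 - 9x + 9 at x = 14:
x^3 = 14^3 = 2744
(-9)*x = (-9)*14 = -126
Sum: 2744 - 126 + 9 = 2627

2627


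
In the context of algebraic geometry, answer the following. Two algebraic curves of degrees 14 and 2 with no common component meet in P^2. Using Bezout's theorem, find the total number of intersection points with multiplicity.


Bezout's theorem states the intersection count equals the product of degrees.
Intersection count = 14 * 2 = 28

28


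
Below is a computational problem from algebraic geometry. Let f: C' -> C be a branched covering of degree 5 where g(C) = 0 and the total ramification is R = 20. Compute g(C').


Riemann-Hurwitz formula: 2g' - 2 = d(2g - 2) + R
Given: d = 5, g = 0, R = 20
2g' - 2 = 5*(2*0 - 2) + 20
2g' - 2 = 5*(-2) + 20
2g' - 2 = -10 + 20 = 10
2g' = 12
g' = 6

6


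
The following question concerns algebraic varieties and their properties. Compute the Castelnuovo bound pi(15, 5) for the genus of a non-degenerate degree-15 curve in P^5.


Castelnuovo's bound: write d - 1 = m(r-1) + epsilon with 0 <= epsilon < r-1.
d - 1 = 15 - 1 = 14
r - 1 = 5 - 1 = 4
14 = 3*4 + 2, so m = 3, epsilon = 2
pi(d, r) = m(m-1)(r-1)/2 + m*epsilon
= 3*2*4/2 + 3*2
= 24/2 + 6
= 12 + 6 = 18

18


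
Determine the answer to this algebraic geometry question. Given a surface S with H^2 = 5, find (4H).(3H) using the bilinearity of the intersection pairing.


Using bilinearity of the intersection pairing on a surface S:
(aH).(bH) = ab * (H.H)
We have H^2 = 5.
D.E = (4H).(3H) = 4*3*5
= 12*5
= 60

60


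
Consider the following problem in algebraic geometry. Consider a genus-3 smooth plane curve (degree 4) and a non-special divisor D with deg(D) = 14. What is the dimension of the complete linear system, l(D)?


First, compute the genus of a smooth plane curve of degree 4:
g = (d-1)(d-2)/2 = (4-1)(4-2)/2 = 3
For a non-special divisor D (i.e., h^1(D) = 0), Riemann-Roch gives:
l(D) = deg(D) - g + 1
Since deg(D) = 14 >= 2g - 1 = 5, D is non-special.
l(D) = 14 - 3 + 1 = 12

12


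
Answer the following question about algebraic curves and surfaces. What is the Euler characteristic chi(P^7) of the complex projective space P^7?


The complex projective space P^7 has one cell in each even real dimension 0, 2, ..., 14.
The cohomology groups are H^{2k}(P^7) = Z for k = 0,...,7, and 0 otherwise.
Euler characteristic = sum of Betti numbers = 1 per even-dimensional cohomology group.
chi(P^7) = 7 + 1 = 8

8


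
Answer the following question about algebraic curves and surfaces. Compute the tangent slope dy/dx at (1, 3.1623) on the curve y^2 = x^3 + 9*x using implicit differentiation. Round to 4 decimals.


Using implicit differentiation of y^2 = x^3 + 9*x:
2y * dy/dx = 3x^2 + 9
dy/dx = (3x^2 + 9)/(2y)
Numerator: 3*1^2 + 9 = 12
Denominator: 2*3.1623 = 6.3246
dy/dx = 12/6.3246 = 1.8974

1.8974


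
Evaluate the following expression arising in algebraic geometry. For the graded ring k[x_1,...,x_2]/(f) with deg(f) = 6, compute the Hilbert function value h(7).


For R = k[x_1,...,x_n]/(f) with f homogeneous of degree e:
The Hilbert series is (1 - t^e)/(1 - t)^n.
So h(d) = C(d+n-1, n-1) - C(d-e+n-1, n-1) for d >= e.
With n=2, e=6, d=7:
C(7+2-1, 2-1) = C(8, 1) = 8
C(7-6+2-1, 2-1) = C(2, 1) = 2
h(7) = 8 - 2 = 6

6


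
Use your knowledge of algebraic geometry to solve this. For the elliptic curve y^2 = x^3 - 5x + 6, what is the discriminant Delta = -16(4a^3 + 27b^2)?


Compute each component:
4a^3 = 4*(-5)^3 = 4*(-125) = -500
27b^2 = 27*6^2 = 27*36 = 972
4a^3 + 27b^2 = -500 + 972 = 472
Delta = -16*472 = -7552

-7552


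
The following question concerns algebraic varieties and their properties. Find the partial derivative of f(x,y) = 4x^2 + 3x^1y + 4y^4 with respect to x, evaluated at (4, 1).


df/dx = 2*4*x^1 + 1*3*x^0*y
At (4,1): 2*4*4^1 + 1*3*4^0*1
= 32 + 3
= 35

35


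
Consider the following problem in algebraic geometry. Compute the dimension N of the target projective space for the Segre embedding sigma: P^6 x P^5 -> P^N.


The Segre embedding maps P^m x P^n into P^N via
all products of coordinates from each factor.
N = (m+1)(n+1) - 1
N = (6+1)(5+1) - 1
N = 7*6 - 1
N = 42 - 1 = 41

41


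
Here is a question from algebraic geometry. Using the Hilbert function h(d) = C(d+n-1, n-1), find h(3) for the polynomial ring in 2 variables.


The Hilbert function for the polynomial ring in 2 variables is:
h(d) = C(d+n-1, n-1)
h(3) = C(3+2-1, 2-1) = C(4, 1)
= 4! / (1! * 3!)
= 4

4


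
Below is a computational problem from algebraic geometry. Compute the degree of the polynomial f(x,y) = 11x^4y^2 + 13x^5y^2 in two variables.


Examine each term for its total degree (sum of exponents).
  Term '11x^4y^2' has total degree 4+2 = 6.
  Term '13x^5y^2' has total degree 5+2 = 7.
The maximum total degree among all terms is 7.

7


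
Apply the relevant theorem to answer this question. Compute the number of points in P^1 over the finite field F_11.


P^1(F_11) has (q^(n+1) - 1)/(q - 1) points.
= 11^1 + 11^0
= 11 + 1
= 12

12


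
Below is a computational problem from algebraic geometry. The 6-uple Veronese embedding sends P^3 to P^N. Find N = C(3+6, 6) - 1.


The Veronese embedding v_d: P^n -> P^N maps each point to all
degree-d monomials in n+1 homogeneous coordinates.
N = C(n+d, d) - 1
N = C(3+6, 6) - 1
N = C(9, 6) - 1
C(9, 6) = 84
N = 84 - 1 = 83

83


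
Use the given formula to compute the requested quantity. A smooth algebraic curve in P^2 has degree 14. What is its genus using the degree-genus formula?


Using the genus formula for smooth plane curves:
g = (d-1)(d-2)/2
g = (14-1)(14-2)/2
g = 13*12/2
g = 156/2 = 78

78


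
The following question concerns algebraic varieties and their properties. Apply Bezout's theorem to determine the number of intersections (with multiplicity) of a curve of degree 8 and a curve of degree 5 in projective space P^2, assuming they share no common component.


Bezout's theorem states the intersection count equals the product of degrees.
Intersection count = 8 * 5 = 40

40


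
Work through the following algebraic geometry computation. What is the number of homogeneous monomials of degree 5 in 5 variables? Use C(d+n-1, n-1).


The number of degree-5 monomials in 5 variables is C(d+n-1, n-1).
= C(5+5-1, 5-1) = C(9, 4)
= 126

126


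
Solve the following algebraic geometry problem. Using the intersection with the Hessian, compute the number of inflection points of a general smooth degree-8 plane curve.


For a general smooth plane curve C of degree d, the inflection points are
the intersection of C with its Hessian curve, which has degree 3(d-2).
By Bezout, the total intersection number is d * 3(d-2) = 8 * 18 = 144.
For a general curve every flex is ordinary, so each contributes
multiplicity 1 to C·Hess(C), and the number of distinct inflection
points is 3d(d-2).
Inflection points = 3*8*(8-2) = 3*8*6 = 144

144


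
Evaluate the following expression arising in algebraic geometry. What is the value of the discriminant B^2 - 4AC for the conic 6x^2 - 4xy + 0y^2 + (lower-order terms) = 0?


The discriminant of a conic Ax^2 + Bxy + Cy^2 + ... = 0 is B^2 - 4AC.
B^2 = (-4)^2 = 16
4AC = 4*6*0 = 0
Discriminant = 16 + 0 = 16

16


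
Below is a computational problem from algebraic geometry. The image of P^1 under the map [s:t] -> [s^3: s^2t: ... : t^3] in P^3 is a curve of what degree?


The rational normal curve in P^3 is the image of P^1 under the 3-uple Veronese.
A general hyperplane in P^3 pulls back to a degree-3 form on P^1, which has 3 zeros,
so the curve meets a general hyperplane in 3 points. Degree = 3.

3


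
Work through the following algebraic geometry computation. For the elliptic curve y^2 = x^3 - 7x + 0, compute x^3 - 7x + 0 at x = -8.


Compute x^3 - 7x + 0 at x = -8:
x^3 = (-8)^3 = -512
(-7)*x = (-7)*(-8) = 56
Sum: -512 + 56 + 0 = -456

-456


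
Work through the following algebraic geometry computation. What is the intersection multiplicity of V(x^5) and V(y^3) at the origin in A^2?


The intersection multiplicity of V(x^a) and V(y^b) at the origin is:
I(O; V(x^5), V(y^3)) = dim_k(k[x,y]/(x^5, y^3))
A basis for k[x,y]/(x^5, y^3) is the set of monomials x^i * y^j
where 0 <= i < 5 and 0 <= j < 3.
The number of such monomials is 5 * 3 = 15

15


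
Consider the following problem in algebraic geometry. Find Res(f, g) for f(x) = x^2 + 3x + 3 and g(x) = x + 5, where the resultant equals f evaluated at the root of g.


For Res(f, x - c), we evaluate f at x = c.
f(-5) = (-5)^2 + 3*(-5) + 3
= 25 - 15 + 3
= 10 + 3 = 13
Res(f, g) = 13

13


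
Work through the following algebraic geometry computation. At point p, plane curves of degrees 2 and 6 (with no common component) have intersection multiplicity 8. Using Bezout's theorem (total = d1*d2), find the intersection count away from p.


By Bezout's theorem, the total intersection number is d1 * d2.
Total = 2 * 6 = 12
Intersection multiplicity at p = 8
Remaining intersections = 12 - 8 = 4

4


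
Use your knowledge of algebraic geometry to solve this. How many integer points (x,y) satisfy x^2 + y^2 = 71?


Systematically check integer values of x where x^2 <= 71.
For each valid x, check if 71 - x^2 is a perfect square.
Total integer solutions found: 0

0


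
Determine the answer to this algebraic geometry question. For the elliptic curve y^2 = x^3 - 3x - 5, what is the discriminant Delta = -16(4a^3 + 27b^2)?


Compute each component:
4a^3 = 4*(-3)^3 = 4*(-27) = -108
27b^2 = 27*(-5)^2 = 27*25 = 675
4a^3 + 27b^2 = -108 + 675 = 567
Delta = -16*567 = -9072

-9072


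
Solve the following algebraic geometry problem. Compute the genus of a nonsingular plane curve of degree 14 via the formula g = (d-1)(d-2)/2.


Using the genus formula for smooth plane curves:
g = (d-1)(d-2)/2
g = (14-1)(14-2)/2
g = 13*12/2
g = 156/2 = 78

78


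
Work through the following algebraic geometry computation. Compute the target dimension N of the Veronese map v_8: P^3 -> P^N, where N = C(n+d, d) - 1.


The Veronese embedding v_d: P^n -> P^N maps each point to all
degree-d monomials in n+1 homogeneous coordinates.
N = C(n+d, d) - 1
N = C(3+8, 8) - 1
N = C(11, 8) - 1
C(11, 8) = 165
N = 165 - 1 = 164

164


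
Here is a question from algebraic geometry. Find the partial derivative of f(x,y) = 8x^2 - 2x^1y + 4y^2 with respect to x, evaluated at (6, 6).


df/dx = 2*8*x^1 + 1*(-2)*x^0*y
At (6,6): 2*8*6^1 + 1*(-2)*6^0*6
= 96 - 12
= 84

84


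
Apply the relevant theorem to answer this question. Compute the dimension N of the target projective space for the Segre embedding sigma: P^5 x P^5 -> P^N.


The Segre embedding maps P^m x P^n into P^N via
all products of coordinates from each factor.
N = (m+1)(n+1) - 1
N = (5+1)(5+1) - 1
N = 6*6 - 1
N = 36 - 1 = 35

35


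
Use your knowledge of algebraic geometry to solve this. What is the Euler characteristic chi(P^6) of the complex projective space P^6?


The complex projective space P^6 has one cell in each even real dimension 0, 2, ..., 12.
The cohomology groups are H^{2k}(P^6) = Z for k = 0,...,6, and 0 otherwise.
Euler characteristic = sum of Betti numbers = 1 per even-dimensional cohomology group.
chi(P^6) = 6 + 1 = 7

7


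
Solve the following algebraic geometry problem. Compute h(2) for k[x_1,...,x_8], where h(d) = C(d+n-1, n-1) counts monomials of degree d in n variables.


The Hilbert function for the polynomial ring in 8 variables is:
h(d) = C(d+n-1, n-1)
h(2) = C(2+8-1, 8-1) = C(9, 7)
= 9! / (7! * 2!)
= 36

36


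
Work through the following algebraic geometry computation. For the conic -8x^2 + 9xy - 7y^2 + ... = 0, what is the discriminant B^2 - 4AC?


The discriminant of a conic Ax^2 + Bxy + Cy^2 + ... = 0 is B^2 - 4AC.
B^2 = 9^2 = 81
4AC = 4*(-8)*(-7) = 224
Discriminant = 81 - 224 = -143

-143


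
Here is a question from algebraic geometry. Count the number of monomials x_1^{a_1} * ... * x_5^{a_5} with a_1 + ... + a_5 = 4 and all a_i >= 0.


The number of degree-4 monomials in 5 variables is C(d+n-1, n-1).
= C(4+5-1, 5-1) = C(8, 4)
= 70

70


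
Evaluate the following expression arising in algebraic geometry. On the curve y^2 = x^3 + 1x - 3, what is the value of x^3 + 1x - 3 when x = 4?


Compute x^3 + 1x - 3 at x = 4:
x^3 = 4^3 = 64
1*x = 1*4 = 4
Sum: 64 + 4 - 3 = 65

65


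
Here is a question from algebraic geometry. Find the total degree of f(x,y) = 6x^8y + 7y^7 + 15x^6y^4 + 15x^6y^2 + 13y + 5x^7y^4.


Examine each term for its total degree (sum of exponents).
  Term '6x^8y' has total degree 8+1 = 9.
  Term '7y^7' has total degree 0+7 = 7.
  Term '15x^6y^4' has total degree 6+4 = 10.
  Term '15x^6y^2' has total degree 6+2 = 8.
  Term '13y' has total degree 0+1 = 1.
  Term '5x^7y^4' has total degree 7+4 = 11.
The maximum total degree among all terms is 11.

11


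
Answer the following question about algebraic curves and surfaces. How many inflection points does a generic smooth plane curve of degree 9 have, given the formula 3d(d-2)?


For a general smooth plane curve C of degree d, the inflection points are
the intersection of C with its Hessian curve, which has degree 3(d-2).
By Bezout, the total intersection number is d * 3(d-2) = 9 * 21 = 189.
For a general curve every flex is ordinary, so each contributes
multiplicity 1 to C·Hess(C), and the number of distinct inflection
points is 3d(d-2).
Inflection points = 3*9*(9-2) = 3*9*7 = 189

189


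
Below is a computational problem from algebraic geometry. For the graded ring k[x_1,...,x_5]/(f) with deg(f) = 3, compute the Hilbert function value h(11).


For R = k[x_1,...,x_n]/(f) with f homogeneous of degree e:
The Hilbert series is (1 - t^e)/(1 - t)^n.
So h(d) = C(d+n-1, n-1) - C(d-e+n-1, n-1) for d >= e.
With n=5, e=3, d=11:
C(11+5-1, 5-1) = C(15, 4) = 1365
C(11-3+5-1, 5-1) = C(12, 4) = 495
h(11) = 1365 - 495 = 870

870


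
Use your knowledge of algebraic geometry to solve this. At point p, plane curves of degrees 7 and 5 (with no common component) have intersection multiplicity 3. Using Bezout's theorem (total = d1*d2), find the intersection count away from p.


By Bezout's theorem, the total intersection number is d1 * d2.
Total = 7 * 5 = 35
Intersection multiplicity at p = 3
Remaining intersections = 35 - 3 = 32

32


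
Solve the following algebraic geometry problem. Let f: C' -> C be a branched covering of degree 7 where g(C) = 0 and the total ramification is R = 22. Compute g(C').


Riemann-Hurwitz formula: 2g' - 2 = d(2g - 2) + R
Given: d = 7, g = 0, R = 22
2g' - 2 = 7*(2*0 - 2) + 22
2g' - 2 = 7*(-2) + 22
2g' - 2 = -14 + 22 = 8
2g' = 10
g' = 5

5


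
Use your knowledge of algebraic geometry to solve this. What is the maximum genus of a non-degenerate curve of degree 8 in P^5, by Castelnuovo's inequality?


Castelnuovo's bound: write d - 1 = m(r-1) + epsilon with 0 <= epsilon < r-1.
d - 1 = 8 - 1 = 7
r - 1 = 5 - 1 = 4
7 = 1*4 + 3, so m = 1, epsilon = 3
pi(d, r) = m(m-1)(r-1)/2 + m*epsilon
= 1*0*4/2 + 1*3
= 0/2 + 3
= 0 + 3 = 3

3


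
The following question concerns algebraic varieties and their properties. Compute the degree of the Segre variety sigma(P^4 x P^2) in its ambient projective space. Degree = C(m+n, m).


The degree of the Segre variety P^4 x P^2 is C(m+n, m).
= C(6, 4)
= 15

15


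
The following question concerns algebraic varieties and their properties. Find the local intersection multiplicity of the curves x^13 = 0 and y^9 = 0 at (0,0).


The intersection multiplicity of V(x^a) and V(y^b) at the origin is:
I(O; V(x^13), V(y^9)) = dim_k(k[x,y]/(x^13, y^9))
A basis for k[x,y]/(x^13, y^9) is the set of monomials x^i * y^j
where 0 <= i < 13 and 0 <= j < 9.
The number of such monomials is 13 * 9 = 117

117


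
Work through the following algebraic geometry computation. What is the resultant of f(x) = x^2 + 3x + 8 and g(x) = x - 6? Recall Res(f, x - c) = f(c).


For Res(f, x - c), we evaluate f at x = c.
f(6) = 6^2 + 3*6 + 8
= 36 + 18 + 8
= 54 + 8 = 62
Res(f, g) = 62

62


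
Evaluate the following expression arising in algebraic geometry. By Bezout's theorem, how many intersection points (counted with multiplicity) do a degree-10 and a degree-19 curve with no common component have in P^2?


Bezout's theorem states the intersection count equals the product of degrees.
Intersection count = 10 * 19 = 190

190


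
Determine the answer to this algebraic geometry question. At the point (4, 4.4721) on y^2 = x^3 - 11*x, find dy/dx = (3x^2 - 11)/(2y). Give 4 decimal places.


Using implicit differentiation of y^2 = x^3 - 11*x:
2y * dy/dx = 3x^2 - 11
dy/dx = (3x^2 - 11)/(2y)
Numerator: 3*4^2 - 11 = 37
Denominator: 2*4.4721 = 8.9442
dy/dx = 37/8.9442 = 4.1368

4.1368
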